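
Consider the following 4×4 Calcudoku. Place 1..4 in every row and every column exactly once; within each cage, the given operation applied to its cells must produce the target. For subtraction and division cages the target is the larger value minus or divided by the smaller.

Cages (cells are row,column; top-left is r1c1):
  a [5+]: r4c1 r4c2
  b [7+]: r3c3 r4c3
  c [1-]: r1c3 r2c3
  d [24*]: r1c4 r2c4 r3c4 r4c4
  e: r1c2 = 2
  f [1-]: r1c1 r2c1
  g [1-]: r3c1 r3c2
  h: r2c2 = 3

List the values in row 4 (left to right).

E is a freebie; hence r1c2 = 2.
H is a freebie, which forces r2c2 = 3.
Row 1 needs a 4, and only r1c4 is open for it.
Row 2 needs a 1, and only r2c4 is open for it.
In row 3, 1 can only go at r3c2, so r3c2 = 1.
Cage g's pair has difference 1, so r3c1 = 2.
2 is placed in row 3; hence r3c4 = 3.
The two cells of cage a must have sum 5, so r4c1 = 1.
Column 2 now contains 1, leaving r4c2 = 4.
Row 4 now contains 4, leaving r4c3 = 3.
Column 4 already has 3, which forces r4c4 = 2.
Column 1 already has 1, which forces r1c1 = 3.
Column 3 already has 3, so r1c3 = 1.
2 is placed in column 1, which forces r2c1 = 4.
The two cells of cage c must have difference 1, so r2c3 = 2.
Row 3 now contains 3, leaving r3c3 = 4.
Filled in: 3 2 1 4 / 4 3 2 1 / 2 1 4 3 / 1 4 3 2.

1 4 3 2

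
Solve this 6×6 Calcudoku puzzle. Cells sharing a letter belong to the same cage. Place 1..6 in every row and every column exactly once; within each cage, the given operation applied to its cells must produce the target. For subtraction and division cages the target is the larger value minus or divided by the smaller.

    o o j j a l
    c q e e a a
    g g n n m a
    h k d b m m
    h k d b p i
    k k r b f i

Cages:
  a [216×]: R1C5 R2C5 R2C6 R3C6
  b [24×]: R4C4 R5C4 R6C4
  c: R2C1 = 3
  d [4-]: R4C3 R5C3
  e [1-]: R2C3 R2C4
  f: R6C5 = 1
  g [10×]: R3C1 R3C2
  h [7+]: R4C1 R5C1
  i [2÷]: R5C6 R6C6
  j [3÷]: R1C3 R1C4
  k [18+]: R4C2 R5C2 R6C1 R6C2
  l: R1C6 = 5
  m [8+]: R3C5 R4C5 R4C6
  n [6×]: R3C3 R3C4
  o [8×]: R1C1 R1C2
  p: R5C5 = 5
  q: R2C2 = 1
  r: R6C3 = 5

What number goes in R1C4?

1

Cage l is a single given cell; hence R1C6 = 5.
Cage c is a single given cell, which forces R2C1 = 3.
Q is a freebie; hence R2C2 = 1.
P is a freebie, so R5C5 = 5.
Cage r is a single given cell, leaving R6C3 = 5.
F is a freebie, which forces R6C5 = 1.
Cage e needs two cells with difference 1; hence R2C4 = 5.
In row 3, 4 can only go at R3C5, so R3C5 = 4.
The 3 cells of cage m must have sum 8, which forces R4C5 = 3.
Cage m has sum 8, which forces R4C6 = 1.
Column 5 now contains 3; hence R1C5 = 6.
Cage a needs product 216, so R2C5 = 2.
The 4 cells of cage a must have product 216, so R2C6 = 6.
The 4 cells of cage a must have product 216; hence R3C6 = 3.
Row 2 now contains 6, which forces R2C3 = 4.
Column 1 needs a 1, and only R5C1 is open for it.
The two cells of cage h must have sum 7, leaving R4C1 = 6.
Row 4 already has 6, which forces R4C3 = 2.
2 is placed in row 4, which forces R4C4 = 4.
2 is placed in column 3, leaving R5C3 = 6.
Column 1 already has 6, so R6C1 = 4.
Row 6 already has 4, leaving R6C6 = 2.
Column 1 already has 4, which forces R1C1 = 2.
The two cells of cage o must have product 8, which forces R1C2 = 4.
Column 1 already has 2, leaving R3C1 = 5.
Row 3 now contains 5, so R3C2 = 2.
6 is placed in column 3; hence R3C3 = 1.
Cage n's pair has product 6, leaving R3C4 = 6.
Row 4 already has 4; hence R4C2 = 5.
Cage k has sum 18; hence R5C2 = 3.
Cage b has product 24, leaving R5C4 = 2.
Column 6 now contains 2, so R5C6 = 4.
Cage k has sum 18; hence R6C2 = 6.
2 is placed in row 6, which forces R6C4 = 3.
Column 3 already has 1, so R1C3 = 3.
Column 4 already has 3, which forces R1C4 = 1.
The full grid is 2 4 3 1 6 5 / 3 1 4 5 2 6 / 5 2 1 6 4 3 / 6 5 2 4 3 1 / 1 3 6 2 5 4 / 4 6 5 3 1 2.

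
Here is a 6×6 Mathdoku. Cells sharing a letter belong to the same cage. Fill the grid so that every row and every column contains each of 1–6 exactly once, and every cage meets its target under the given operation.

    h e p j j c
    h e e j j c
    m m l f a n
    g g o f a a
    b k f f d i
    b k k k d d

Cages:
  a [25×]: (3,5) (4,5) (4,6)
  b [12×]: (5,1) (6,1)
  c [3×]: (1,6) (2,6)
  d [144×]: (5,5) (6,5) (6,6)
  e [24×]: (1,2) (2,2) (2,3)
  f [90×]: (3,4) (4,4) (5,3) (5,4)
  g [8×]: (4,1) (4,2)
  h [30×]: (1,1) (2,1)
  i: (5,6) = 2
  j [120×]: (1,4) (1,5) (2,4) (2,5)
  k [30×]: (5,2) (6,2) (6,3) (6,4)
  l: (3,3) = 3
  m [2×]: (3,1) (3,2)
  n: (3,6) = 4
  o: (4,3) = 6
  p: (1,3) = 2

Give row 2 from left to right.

6 1 4 5 2 3

Cage p is given; hence (1,3) = 2.
L is a freebie, leaving (3,3) = 3.
Cage a needs product 25, which forces (3,5) = 5.
Cage n is given, leaving (3,6) = 4.
Cage o is given, which forces (4,3) = 6.
Cage a has product 25, which forces (4,5) = 1.
Cage a has product 25, leaving (4,6) = 5.
The 3 cells of cage d must have product 144, so (5,5) = 6.
Cage i is a single given cell, so (5,6) = 2.
Cage d needs product 144, which forces (6,5) = 4.
The 3 cells of cage d must have product 144, so (6,6) = 6.
Column 5 now contains 4, which forces (1,5) = 3.
3 is placed in row 1; hence (1,6) = 1.
Cage j has product 120; hence (2,5) = 2.
Column 6 already has 1, so (2,6) = 3.
Cage f needs product 90, leaving (3,4) = 6.
The 4 cells of cage f must have product 90, so (4,4) = 3.
The two cells of cage b must have product 12; hence (5,1) = 4.
Cage b needs two cells with product 12, so (6,1) = 3.
Column 1 now contains 4, leaving (4,1) = 2.
The two cells of cage g must have product 8, leaving (4,2) = 4.
Cage k needs product 30, which forces (5,2) = 3.
4 is placed in column 2, so (1,2) = 6.
Cage e has product 24, so (2,2) = 1.
The 3 cells of cage e must have product 24, leaving (2,3) = 4.
4 is placed in row 2, leaving (2,4) = 5.
2 is placed in column 1; hence (3,1) = 1.
The two cells of cage m must have product 2, so (3,2) = 2.
5 is placed in column 4, which forces (5,4) = 1.
Column 2 now contains 2, leaving (6,2) = 5.
Row 6 now contains 5, so (6,3) = 1.
Column 4 now contains 1, leaving (6,4) = 2.
Row 1 already has 6; hence (1,1) = 5.
5 is placed in column 4, so (1,4) = 4.
Row 2 already has 5, so (2,1) = 6.
Row 5 now contains 1, which forces (5,3) = 5.
Completed grid: 5 6 2 4 3 1 / 6 1 4 5 2 3 / 1 2 3 6 5 4 / 2 4 6 3 1 5 / 4 3 5 1 6 2 / 3 5 1 2 4 6.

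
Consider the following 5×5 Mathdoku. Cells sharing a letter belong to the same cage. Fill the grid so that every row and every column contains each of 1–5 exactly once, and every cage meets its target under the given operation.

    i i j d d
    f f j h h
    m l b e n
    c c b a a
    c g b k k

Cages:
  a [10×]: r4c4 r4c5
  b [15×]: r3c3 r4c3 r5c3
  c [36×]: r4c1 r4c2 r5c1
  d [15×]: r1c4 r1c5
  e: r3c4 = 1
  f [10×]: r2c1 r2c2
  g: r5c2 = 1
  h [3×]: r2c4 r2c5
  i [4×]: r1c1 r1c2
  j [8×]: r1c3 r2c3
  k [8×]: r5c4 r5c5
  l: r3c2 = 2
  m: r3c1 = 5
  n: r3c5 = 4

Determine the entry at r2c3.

4

Cage m is a single given cell, leaving r3c1 = 5.
L is a freebie; hence r3c2 = 2.
E is a freebie, so r3c4 = 1.
Cage n is a single given cell; hence r3c5 = 4.
The 3 cells of cage c must have product 36; hence r4c1 = 4.
The 3 cells of cage c must have product 36, leaving r4c2 = 3.
Cage c needs product 36, leaving r5c1 = 3.
Cage g is given, leaving r5c2 = 1.
1 is placed in row 5, so r5c3 = 5.
Column 5 now contains 4, which forces r5c5 = 2.
Column 1 already has 4, so r1c1 = 1.
Column 2 now contains 1; hence r1c2 = 4.
Row 1 now contains 4, so r1c3 = 2.
Column 1 now contains 5, leaving r2c1 = 2.
Column 2 now contains 2, which forces r2c2 = 5.
Column 3 now contains 2, which forces r2c3 = 4.
1 is placed in column 4, leaving r2c4 = 3.
The two cells of cage h must have product 3, so r2c5 = 1.
1 is placed in row 3, leaving r3c3 = 3.
5 is placed in column 3, so r4c3 = 1.
Cage a's pair has product 10, leaving r4c4 = 2.
2 is placed in column 5, which forces r4c5 = 5.
Row 5 now contains 2, which forces r5c4 = 4.
Column 4 already has 3, so r1c4 = 5.
5 is placed in column 5, which forces r1c5 = 3.
Filled in: 1 4 2 5 3 / 2 5 4 3 1 / 5 2 3 1 4 / 4 3 1 2 5 / 3 1 5 4 2.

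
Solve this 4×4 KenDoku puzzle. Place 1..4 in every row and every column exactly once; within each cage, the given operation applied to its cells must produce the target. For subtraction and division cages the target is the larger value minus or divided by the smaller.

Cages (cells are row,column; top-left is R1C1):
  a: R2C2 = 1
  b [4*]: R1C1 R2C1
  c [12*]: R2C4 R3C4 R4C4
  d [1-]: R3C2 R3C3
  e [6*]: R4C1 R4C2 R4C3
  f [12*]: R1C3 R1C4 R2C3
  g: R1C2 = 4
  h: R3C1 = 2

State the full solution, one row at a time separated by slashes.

1 4 3 2 / 4 1 2 3 / 2 3 4 1 / 3 2 1 4

Cage g is a single given cell, leaving R1C2 = 4.
Cage a is given, leaving R2C2 = 1.
H is a freebie, so R3C1 = 2.
Row 3 already has 2; hence R3C2 = 3.
3 is placed in column 2, so R4C2 = 2.
4 is placed in row 1, so R1C1 = 1.
Row 1 already has 1, leaving R1C3 = 3.
Row 1 already has 3, so R1C4 = 2.
1 is placed in row 2; hence R2C1 = 4.
Row 2 already has 4, so R2C3 = 2.
Row 2 already has 4, which forces R2C4 = 3.
Cage d's pair has difference 1, leaving R3C3 = 4.
Row 3 now contains 4, leaving R3C4 = 1.
Column 1 now contains 1, so R4C1 = 3.
Column 3 now contains 3, which forces R4C3 = 1.
Column 4 already has 1, which forces R4C4 = 4.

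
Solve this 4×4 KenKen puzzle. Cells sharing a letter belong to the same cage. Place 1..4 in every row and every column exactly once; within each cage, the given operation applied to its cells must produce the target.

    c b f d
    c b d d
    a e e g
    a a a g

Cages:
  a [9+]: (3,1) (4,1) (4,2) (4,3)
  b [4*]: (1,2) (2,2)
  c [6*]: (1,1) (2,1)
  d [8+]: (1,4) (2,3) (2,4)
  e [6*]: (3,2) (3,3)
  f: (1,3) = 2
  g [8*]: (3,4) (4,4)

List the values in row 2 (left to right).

2 1 4 3

Cage f is given, leaving (1,3) = 2.
Column 3 now contains 2; hence (3,3) = 3.
Row 1 already has 2; hence (1,1) = 3.
Cage c's pair has product 6, leaving (2,1) = 2.
Column 1 already has 2, which forces (3,1) = 1.
Row 3 already has 3, which forces (3,2) = 2.
Row 3 already has 2, so (3,4) = 4.
1 is placed in column 1; hence (4,1) = 4.
4 is placed in row 4, so (4,3) = 1.
4 is placed in column 4, which forces (4,4) = 2.
4 is placed in column 4, which forces (1,4) = 1.
Column 3 now contains 1; hence (2,3) = 4.
The 3 cells of cage d must have sum 8, which forces (2,4) = 3.
Row 4 now contains 1, which forces (4,2) = 3.
1 is placed in row 1; hence (1,2) = 4.
Row 2 now contains 4, leaving (2,2) = 1.
Completed grid: 3 4 2 1 / 2 1 4 3 / 1 2 3 4 / 4 3 1 2.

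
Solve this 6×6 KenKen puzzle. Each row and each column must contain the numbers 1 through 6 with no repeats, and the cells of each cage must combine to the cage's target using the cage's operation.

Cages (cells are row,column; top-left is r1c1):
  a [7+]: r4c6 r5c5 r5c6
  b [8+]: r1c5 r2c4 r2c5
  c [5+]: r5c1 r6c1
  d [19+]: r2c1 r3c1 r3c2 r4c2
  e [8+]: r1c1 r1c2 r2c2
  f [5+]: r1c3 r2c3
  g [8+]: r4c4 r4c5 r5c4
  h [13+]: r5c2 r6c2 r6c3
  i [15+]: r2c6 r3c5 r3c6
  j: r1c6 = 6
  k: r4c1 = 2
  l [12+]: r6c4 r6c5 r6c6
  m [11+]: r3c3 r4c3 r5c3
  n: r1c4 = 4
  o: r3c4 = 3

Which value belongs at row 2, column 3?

Cage n is a single given cell, which forces r1c4 = 4.
J is a freebie, so r1c6 = 6.
O is a freebie; hence r3c4 = 3.
Cage k is a single given cell, so r4c1 = 2.
Cage i has sum 15; hence r3c5 = 6.
The only place for 6 in row 2 is r2c1.
The only place for 1 in row 3 is r3c3.
The only place for 2 in row 3 is r3c2.
The 3 cells of cage e must have sum 8, leaving r2c2 = 4.
Row 2 now contains 4, so r2c6 = 5.
Cage d needs sum 19, leaving r3c1 = 5.
Column 6 already has 5, so r3c6 = 4.
The 4 cells of cage d must have sum 19; hence r4c2 = 6.
Row 4 now contains 6, so r4c3 = 4.
4 is placed in column 3, leaving r5c3 = 6.
The 3 cells of cage b must have sum 8, leaving r1c5 = 5.
Column 5 now contains 5, leaving r4c5 = 1.
1 is placed in row 4, so r4c6 = 3.
The 3 cells of cage h must have sum 13, leaving r5c2 = 5.
The 3 cells of cage g must have sum 8, which forces r5c4 = 2.
2 is placed in row 5, so r5c6 = 1.
Cage h needs sum 13, which forces r6c2 = 3.
Cage h has sum 13, so r6c3 = 5.
Row 6 already has 5, so r6c4 = 6.
Column 5 now contains 5, so r6c5 = 4.
Column 6 now contains 1, which forces r6c6 = 2.
Cage e has sum 8; hence r1c1 = 3.
Column 2 already has 3; hence r1c2 = 1.
3 is placed in row 1, leaving r1c3 = 2.
2 is placed in column 3, so r2c3 = 3.
Column 4 now contains 2, which forces r2c4 = 1.
Column 5 now contains 1, leaving r2c5 = 2.
1 is placed in row 4, leaving r4c4 = 5.
Row 5 now contains 1, leaving r5c1 = 4.
Column 5 already has 4, so r5c5 = 3.
Row 6 already has 4, which forces r6c1 = 1.
Completed grid: 3 1 2 4 5 6 / 6 4 3 1 2 5 / 5 2 1 3 6 4 / 2 6 4 5 1 3 / 4 5 6 2 3 1 / 1 3 5 6 4 2.

3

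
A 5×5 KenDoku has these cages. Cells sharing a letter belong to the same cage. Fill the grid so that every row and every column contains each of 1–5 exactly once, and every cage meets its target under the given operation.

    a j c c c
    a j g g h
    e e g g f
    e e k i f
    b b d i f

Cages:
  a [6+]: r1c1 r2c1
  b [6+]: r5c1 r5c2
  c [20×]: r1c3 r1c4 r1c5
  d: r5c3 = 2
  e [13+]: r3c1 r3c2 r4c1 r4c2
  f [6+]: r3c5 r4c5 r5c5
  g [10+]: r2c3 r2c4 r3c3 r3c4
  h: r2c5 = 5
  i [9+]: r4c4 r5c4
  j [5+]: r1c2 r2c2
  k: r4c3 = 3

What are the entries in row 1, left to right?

2 3 5 1 4

Cage h is a single given cell; hence r2c5 = 5.
Cage k is given, so r4c3 = 3.
Cage d is given; hence r5c3 = 2.
Row 1 needs a 3, and only r1c2 is open for it.
Cage j needs two cells with sum 5, which forces r2c2 = 2.
In row 1, 2 can only go at r1c1, so r1c1 = 2.
Cage a's pair has sum 6, leaving r2c1 = 4.
4 is placed in row 2, so r2c3 = 1.
Row 2 now contains 1, so r2c4 = 3.
Cage e has sum 13, so r3c1 = 3.
Cage f has sum 6; hence r5c5 = 3.
Row 4 needs a 2, and only r4c5 is open for it.
2 is placed in column 5, so r3c5 = 1.
Cage c needs product 20, leaving r1c3 = 5.
Cage c needs product 20; hence r1c4 = 1.
Column 5 now contains 1, so r1c5 = 4.
Cage g has sum 10, so r3c3 = 4.
Row 3 now contains 1, leaving r3c4 = 2.
4 is placed in row 3, so r3c2 = 5.
The 4 cells of cage e must have sum 13; hence r4c1 = 1.
Cage e has sum 13; hence r4c2 = 4.
4 is placed in row 4, which forces r4c4 = 5.
Column 1 already has 1; hence r5c1 = 5.
Column 2 now contains 5; hence r5c2 = 1.
Column 4 already has 5, so r5c4 = 4.
The full grid is 2 3 5 1 4 / 4 2 1 3 5 / 3 5 4 2 1 / 1 4 3 5 2 / 5 1 2 4 3.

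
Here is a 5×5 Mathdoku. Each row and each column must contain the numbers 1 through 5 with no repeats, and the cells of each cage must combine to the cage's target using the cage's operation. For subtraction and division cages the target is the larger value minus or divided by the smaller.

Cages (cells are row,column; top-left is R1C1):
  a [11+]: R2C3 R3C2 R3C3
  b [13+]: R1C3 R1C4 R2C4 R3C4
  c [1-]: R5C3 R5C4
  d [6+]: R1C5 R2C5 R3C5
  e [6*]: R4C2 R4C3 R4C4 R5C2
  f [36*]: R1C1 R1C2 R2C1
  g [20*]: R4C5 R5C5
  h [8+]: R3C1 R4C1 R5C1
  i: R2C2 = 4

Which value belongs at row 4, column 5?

Cage f needs product 36, which forces R1C1 = 4.
Cage f has product 36, so R1C2 = 3.
Cage f needs product 36, so R2C1 = 3.
I is a freebie; hence R2C2 = 4.
Column 2 now contains 3, leaving R4C2 = 2.
Cage e has product 6; hence R5C2 = 1.
Column 2 already has 2, which forces R3C2 = 5.
The 3 cells of cage d must have sum 6, leaving R3C5 = 3.
Row 2 needs a 1, and only R2C5 is open for it.
Column 5 now contains 1; hence R1C5 = 2.
Row 1 now contains 2, leaving R1C3 = 5.
Cage b needs sum 13, leaving R1C4 = 1.
5 is placed in column 3; hence R2C3 = 2.
Cage b needs sum 13, leaving R2C4 = 5.
Cage b needs sum 13, leaving R3C4 = 2.
1 is placed in column 4, which forces R4C4 = 3.
Column 4 already has 3; hence R5C4 = 4.
Row 5 now contains 4, leaving R5C5 = 5.
2 is placed in row 3, leaving R3C1 = 1.
Cage a has sum 11, which forces R3C3 = 4.
Cage h has sum 8, so R4C1 = 5.
Row 4 now contains 3, leaving R4C3 = 1.
Column 5 already has 5, which forces R4C5 = 4.
Row 5 already has 5; hence R5C1 = 2.
Row 5 now contains 4, so R5C3 = 3.
Filled in: 4 3 5 1 2 / 3 4 2 5 1 / 1 5 4 2 3 / 5 2 1 3 4 / 2 1 3 4 5.

4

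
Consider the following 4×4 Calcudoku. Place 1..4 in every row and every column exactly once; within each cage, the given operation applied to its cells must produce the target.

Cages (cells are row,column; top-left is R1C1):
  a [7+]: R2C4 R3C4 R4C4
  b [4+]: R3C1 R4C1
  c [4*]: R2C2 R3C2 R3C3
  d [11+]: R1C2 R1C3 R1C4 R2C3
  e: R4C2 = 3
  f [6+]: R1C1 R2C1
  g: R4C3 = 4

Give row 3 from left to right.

E is a freebie, so R4C2 = 3.
G is a freebie; hence R4C3 = 4.
The two cells of cage b must have sum 4; hence R3C1 = 3.
3 is placed in row 4, leaving R4C1 = 1.
Row 4 now contains 1, leaving R4C4 = 2.
Row 1 needs a 1, and only R1C3 is open for it.
The 4 cells of cage d must have sum 11, leaving R1C2 = 4.
Cage d needs sum 11, which forces R1C4 = 3.
Cage c needs product 4; hence R2C2 = 2.
The 4 cells of cage d must have sum 11, which forces R2C3 = 3.
The 3 cells of cage c must have product 4, which forces R3C2 = 1.
Column 3 already has 1, leaving R3C3 = 2.
Row 3 already has 1, leaving R3C4 = 4.
Row 1 already has 4, which forces R1C1 = 2.
2 is placed in row 2, so R2C1 = 4.
4 is placed in column 4; hence R2C4 = 1.
Completed grid: 2 4 1 3 / 4 2 3 1 / 3 1 2 4 / 1 3 4 2.

3 1 2 4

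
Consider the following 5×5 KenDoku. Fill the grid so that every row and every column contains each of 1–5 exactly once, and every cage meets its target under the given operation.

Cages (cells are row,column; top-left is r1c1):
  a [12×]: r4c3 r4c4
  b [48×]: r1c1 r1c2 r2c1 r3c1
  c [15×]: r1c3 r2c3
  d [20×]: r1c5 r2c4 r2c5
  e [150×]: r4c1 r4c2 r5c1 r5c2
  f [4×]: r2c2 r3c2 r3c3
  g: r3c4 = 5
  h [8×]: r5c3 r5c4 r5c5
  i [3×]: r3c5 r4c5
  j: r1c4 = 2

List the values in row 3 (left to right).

Cage j is a single given cell, which forces r1c4 = 2.
G is a freebie, which forces r3c4 = 5.
Row 1 now contains 2; hence r1c2 = 4.
4 is placed in column 2, leaving r3c2 = 1.
Row 3 now contains 1; hence r3c3 = 2.
Row 3 now contains 1, which forces r3c5 = 3.
Column 5 already has 3, leaving r4c5 = 1.
Column 5 now contains 1, so r1c5 = 5.
Column 2 now contains 1, which forces r2c2 = 2.
The 3 cells of cage d must have product 20, which forces r2c4 = 1.
The 3 cells of cage d must have product 20, which forces r2c5 = 4.
3 is placed in row 3, which forces r3c1 = 4.
Column 4 now contains 1, so r5c4 = 4.
The 3 cells of cage h must have product 8, so r5c5 = 2.
Cage b needs product 48, which forces r1c1 = 1.
Row 1 already has 5, so r1c3 = 3.
1 is placed in row 2; hence r2c1 = 3.
Cage c needs two cells with product 15; hence r2c3 = 5.
The 4 cells of cage e must have product 150, leaving r4c1 = 2.
Cage e needs product 150, which forces r4c2 = 5.
The two cells of cage a must have product 12, which forces r4c3 = 4.
Column 4 already has 4, so r4c4 = 3.
The 4 cells of cage e must have product 150; hence r5c1 = 5.
Cage e has product 150, which forces r5c2 = 3.
4 is placed in row 5, which forces r5c3 = 1.
Completed grid: 1 4 3 2 5 / 3 2 5 1 4 / 4 1 2 5 3 / 2 5 4 3 1 / 5 3 1 4 2.

4 1 2 5 3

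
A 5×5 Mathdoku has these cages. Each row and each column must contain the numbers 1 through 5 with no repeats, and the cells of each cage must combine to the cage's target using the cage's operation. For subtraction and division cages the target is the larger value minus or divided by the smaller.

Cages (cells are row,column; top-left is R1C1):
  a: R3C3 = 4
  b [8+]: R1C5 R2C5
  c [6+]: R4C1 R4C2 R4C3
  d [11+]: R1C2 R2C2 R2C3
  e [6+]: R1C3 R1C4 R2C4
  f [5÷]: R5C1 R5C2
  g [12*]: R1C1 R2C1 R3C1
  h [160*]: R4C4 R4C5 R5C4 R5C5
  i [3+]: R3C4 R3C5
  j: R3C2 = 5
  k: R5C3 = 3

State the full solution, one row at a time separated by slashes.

Cage j is given, leaving R3C2 = 5.
Cage a is a single given cell, so R3C3 = 4.
Column 2 now contains 5, which forces R5C2 = 1.
Cage k is a single given cell, so R5C3 = 3.
Cage d has sum 11, which forces R2C3 = 5.
Row 2 already has 5, which forces R2C5 = 3.
1 is placed in row 5, which forces R5C1 = 5.
3 is placed in column 5, leaving R1C5 = 5.
Column 5 already has 5; hence R4C5 = 4.
4 is placed in column 5, leaving R5C5 = 2.
The two cells of cage i must have sum 3, which forces R3C4 = 2.
Column 5 already has 2, so R3C5 = 1.
4 is placed in row 4, leaving R4C4 = 5.
2 is placed in row 5, so R5C4 = 4.
The 3 cells of cage e must have sum 6; hence R1C3 = 2.
Column 4 now contains 4; hence R1C4 = 3.
Column 4 already has 2, which forces R2C4 = 1.
1 is placed in row 3, so R3C1 = 3.
Column 3 now contains 2; hence R4C3 = 1.
Cage g needs product 12, which forces R1C1 = 1.
Row 1 now contains 2, which forces R1C2 = 4.
1 is placed in row 2, which forces R2C1 = 4.
Cage d has sum 11, so R2C2 = 2.
Row 4 now contains 1, which forces R4C1 = 2.
Cage c has sum 6; hence R4C2 = 3.

1 4 2 3 5 / 4 2 5 1 3 / 3 5 4 2 1 / 2 3 1 5 4 / 5 1 3 4 2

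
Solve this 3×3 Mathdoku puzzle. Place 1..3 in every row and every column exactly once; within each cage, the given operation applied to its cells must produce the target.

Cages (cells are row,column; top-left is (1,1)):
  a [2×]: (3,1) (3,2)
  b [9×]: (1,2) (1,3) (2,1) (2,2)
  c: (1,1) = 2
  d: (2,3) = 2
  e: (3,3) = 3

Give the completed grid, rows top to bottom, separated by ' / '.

2 3 1 / 3 1 2 / 1 2 3

Cage c is a single given cell, which forces (1,1) = 2.
Cage d is a single given cell, which forces (2,3) = 2.
Column 1 now contains 2; hence (3,1) = 1.
Row 3 now contains 1, which forces (3,2) = 2.
E is a freebie, leaving (3,3) = 3.
The 4 cells of cage b must have product 9; hence (1,2) = 3.
Column 3 already has 3, so (1,3) = 1.
Column 1 now contains 1, which forces (2,1) = 3.
Cage b needs product 9, which forces (2,2) = 1.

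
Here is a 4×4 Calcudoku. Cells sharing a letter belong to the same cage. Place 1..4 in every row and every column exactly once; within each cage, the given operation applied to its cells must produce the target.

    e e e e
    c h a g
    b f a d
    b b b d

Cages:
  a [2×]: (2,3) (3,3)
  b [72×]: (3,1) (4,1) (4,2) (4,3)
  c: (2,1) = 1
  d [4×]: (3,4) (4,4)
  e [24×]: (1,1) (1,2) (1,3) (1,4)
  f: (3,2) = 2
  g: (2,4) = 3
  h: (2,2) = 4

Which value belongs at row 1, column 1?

4

Cage c is a single given cell; hence (2,1) = 1.
Cage h is given; hence (2,2) = 4.
1 is placed in row 2, leaving (2,3) = 2.
Cage g is a single given cell; hence (2,4) = 3.
Cage b needs product 72, which forces (3,1) = 3.
F is a freebie, so (3,2) = 2.
2 is placed in column 3, leaving (3,3) = 1.
Row 3 already has 1, so (3,4) = 4.
Column 2 now contains 2, which forces (4,2) = 3.
3 is placed in row 4; hence (4,3) = 4.
Column 4 already has 4, which forces (4,4) = 1.
Cage e has product 24, leaving (1,1) = 4.
Column 2 already has 3, so (1,2) = 1.
Column 3 already has 4, leaving (1,3) = 3.
1 is placed in column 4, leaving (1,4) = 2.
Row 4 already has 4, leaving (4,1) = 2.
Completed grid: 4 1 3 2 / 1 4 2 3 / 3 2 1 4 / 2 3 4 1.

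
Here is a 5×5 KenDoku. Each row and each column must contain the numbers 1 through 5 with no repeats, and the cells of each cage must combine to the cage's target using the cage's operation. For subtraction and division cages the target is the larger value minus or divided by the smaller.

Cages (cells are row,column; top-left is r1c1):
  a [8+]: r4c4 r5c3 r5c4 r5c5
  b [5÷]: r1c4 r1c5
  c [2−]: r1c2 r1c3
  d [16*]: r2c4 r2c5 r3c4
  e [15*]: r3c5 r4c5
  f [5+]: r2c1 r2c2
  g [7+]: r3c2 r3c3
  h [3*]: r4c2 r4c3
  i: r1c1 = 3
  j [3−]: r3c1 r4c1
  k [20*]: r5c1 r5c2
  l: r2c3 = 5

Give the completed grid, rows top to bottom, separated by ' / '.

3 2 4 5 1 / 2 3 5 1 4 / 1 5 2 4 3 / 4 1 3 2 5 / 5 4 1 3 2

I is a freebie, leaving r1c1 = 3.
Cage l is a single given cell; hence r2c3 = 5.
Row 2 needs a 3, and only r2c2 is open for it.
Cage f needs two cells with sum 5, which forces r2c1 = 2.
Row 2 already has 2, leaving r2c5 = 4.
Column 2 now contains 3, so r4c2 = 1.
The two cells of cage h must have product 3, so r4c3 = 3.
1 is placed in row 4, so r4c4 = 2.
3 is placed in row 4, so r4c5 = 5.
Cage b's pair has quotient 5, so r1c4 = 5.
Column 5 now contains 5, so r1c5 = 1.
Row 2 already has 4, which forces r2c4 = 1.
Cage j's pair has difference 3, which forces r3c1 = 1.
The two cells of cage g must have sum 7, so r3c2 = 5.
3 is placed in column 3, so r3c3 = 2.
Column 4 now contains 2, so r3c4 = 4.
Column 5 now contains 5, leaving r3c5 = 3.
Row 4 already has 5, which forces r4c1 = 4.
Column 1 now contains 4, which forces r5c1 = 5.
Column 2 already has 5, so r5c2 = 4.
2 is placed in column 3, leaving r5c3 = 1.
Column 4 already has 1; hence r5c4 = 3.
3 is placed in column 5, which forces r5c5 = 2.
Column 2 now contains 4; hence r1c2 = 2.
2 is placed in column 3, which forces r1c3 = 4.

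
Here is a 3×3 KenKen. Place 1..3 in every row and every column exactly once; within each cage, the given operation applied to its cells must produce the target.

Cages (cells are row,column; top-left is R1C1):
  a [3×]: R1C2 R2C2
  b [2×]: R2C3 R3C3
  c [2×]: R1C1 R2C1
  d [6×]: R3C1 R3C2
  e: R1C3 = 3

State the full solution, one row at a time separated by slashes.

2 1 3 / 1 3 2 / 3 2 1

Cage e is given, leaving R1C3 = 3.
Row 1 already has 3, leaving R1C2 = 1.
Cage a's pair has product 3; hence R2C2 = 3.
Column 2 already has 3, so R3C2 = 2.
Row 3 already has 2; hence R3C3 = 1.
1 is placed in row 1; hence R1C1 = 2.
Cage c's pair has product 2, which forces R2C1 = 1.
1 is placed in column 3, so R2C3 = 2.
Row 3 already has 2, so R3C1 = 3.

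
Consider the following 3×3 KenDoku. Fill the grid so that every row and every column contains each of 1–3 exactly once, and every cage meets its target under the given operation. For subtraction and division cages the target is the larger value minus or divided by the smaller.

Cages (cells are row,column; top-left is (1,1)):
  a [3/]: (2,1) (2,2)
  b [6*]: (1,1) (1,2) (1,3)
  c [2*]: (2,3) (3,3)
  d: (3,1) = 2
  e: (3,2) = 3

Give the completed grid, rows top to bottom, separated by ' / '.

D is a freebie, leaving (3,1) = 2.
Cage e is given, leaving (3,2) = 3.
Row 3 now contains 2, leaving (3,3) = 1.
Cage a's pair has quotient 3, leaving (2,1) = 3.
Column 2 now contains 3, so (2,2) = 1.
1 is placed in column 3, which forces (2,3) = 2.
Column 1 already has 3, which forces (1,1) = 1.
Column 2 already has 1, so (1,2) = 2.
Column 3 now contains 2; hence (1,3) = 3.

1 2 3 / 3 1 2 / 2 3 1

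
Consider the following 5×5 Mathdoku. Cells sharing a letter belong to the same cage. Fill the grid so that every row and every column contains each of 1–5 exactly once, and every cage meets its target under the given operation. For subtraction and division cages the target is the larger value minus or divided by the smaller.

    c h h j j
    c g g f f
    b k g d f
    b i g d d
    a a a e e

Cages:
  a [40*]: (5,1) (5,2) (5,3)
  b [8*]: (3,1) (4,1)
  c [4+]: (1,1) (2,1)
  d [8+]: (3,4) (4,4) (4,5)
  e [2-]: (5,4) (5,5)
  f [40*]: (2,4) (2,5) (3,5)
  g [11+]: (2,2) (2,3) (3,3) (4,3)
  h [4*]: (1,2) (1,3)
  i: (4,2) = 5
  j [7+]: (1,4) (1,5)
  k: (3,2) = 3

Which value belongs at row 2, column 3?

3

Cage k is a single given cell; hence (3,2) = 3.
Cage i is given, which forces (4,2) = 5.
Column 1 needs a 5, and only (5,1) is open for it.
(1,2) and (1,3) in row 1 are {1, 4}, leaving (1,1) = 3.
The two cells of cage c must have sum 4, so (2,1) = 1.
In row 2, 3 can only go at (2,3), so (2,3) = 3.
Cage g has sum 11, so (2,2) = 2.
Column 2 already has 2, which forces (5,2) = 4.
Row 5 already has 4, which forces (5,3) = 2.
Column 2 already has 4; hence (1,2) = 1.
Cage h needs two cells with product 4, leaving (1,3) = 4.
Cage g needs sum 11, which forces (3,3) = 5.
Cage f has product 40; hence (3,5) = 2.
Cage g has sum 11, leaving (4,3) = 1.
Cage j needs two cells with sum 7, leaving (1,4) = 2.
Column 5 already has 2, which forces (1,5) = 5.
5 is placed in column 5; hence (2,5) = 4.
2 is placed in row 3, leaving (3,1) = 4.
Cage d has sum 8, so (3,4) = 1.
Cage b needs two cells with product 8, leaving (4,1) = 2.
4 is placed in column 5, so (4,5) = 3.
Column 4 now contains 1, which forces (5,4) = 3.
3 is placed in column 5; hence (5,5) = 1.
Row 2 already has 4, leaving (2,4) = 5.
Row 4 now contains 3, so (4,4) = 4.
Filled in: 3 1 4 2 5 / 1 2 3 5 4 / 4 3 5 1 2 / 2 5 1 4 3 / 5 4 2 3 1.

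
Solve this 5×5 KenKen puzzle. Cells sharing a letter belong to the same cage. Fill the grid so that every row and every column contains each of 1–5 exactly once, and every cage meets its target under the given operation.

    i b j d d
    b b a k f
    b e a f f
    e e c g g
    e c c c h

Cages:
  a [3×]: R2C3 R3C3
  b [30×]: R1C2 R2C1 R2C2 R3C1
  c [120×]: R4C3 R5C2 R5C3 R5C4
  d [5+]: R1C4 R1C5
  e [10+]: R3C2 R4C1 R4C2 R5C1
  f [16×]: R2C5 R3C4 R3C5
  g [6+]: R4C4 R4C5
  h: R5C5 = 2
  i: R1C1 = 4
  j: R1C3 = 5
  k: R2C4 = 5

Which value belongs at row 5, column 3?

4

Cage i is a single given cell, which forces R1C1 = 4.
Cage j is a single given cell, which forces R1C3 = 5.
K is a freebie, leaving R2C4 = 5.
Cage h is a single given cell, which forces R5C5 = 2.
The two cells of cage d must have sum 5; hence R1C4 = 2.
Cage d needs two cells with sum 5, which forces R1C5 = 3.
Column 5 now contains 2, which forces R2C5 = 4.
The 4 cells of cage b must have product 30; hence R3C1 = 5.
Cage f needs product 16, which forces R3C4 = 4.
Cage f needs product 16, so R3C5 = 1.
Cage c has product 120, which forces R4C3 = 2.
Column 4 now contains 2, so R4C4 = 1.
Column 5 already has 4, so R4C5 = 5.
The 4 cells of cage c must have product 120, which forces R5C2 = 5.
Column 4 already has 4, so R5C4 = 3.
Row 1 already has 3, leaving R1C2 = 1.
The two cells of cage a must have product 3, which forces R2C3 = 1.
The 4 cells of cage e must have sum 10, which forces R3C2 = 2.
1 is placed in row 3; hence R3C3 = 3.
1 is placed in row 4, which forces R4C1 = 3.
Cage e needs sum 10, so R4C2 = 4.
Row 5 now contains 3, so R5C1 = 1.
Row 5 now contains 3, which forces R5C3 = 4.
Column 1 already has 3, which forces R2C1 = 2.
2 is placed in column 2, which forces R2C2 = 3.
Completed grid: 4 1 5 2 3 / 2 3 1 5 4 / 5 2 3 4 1 / 3 4 2 1 5 / 1 5 4 3 2.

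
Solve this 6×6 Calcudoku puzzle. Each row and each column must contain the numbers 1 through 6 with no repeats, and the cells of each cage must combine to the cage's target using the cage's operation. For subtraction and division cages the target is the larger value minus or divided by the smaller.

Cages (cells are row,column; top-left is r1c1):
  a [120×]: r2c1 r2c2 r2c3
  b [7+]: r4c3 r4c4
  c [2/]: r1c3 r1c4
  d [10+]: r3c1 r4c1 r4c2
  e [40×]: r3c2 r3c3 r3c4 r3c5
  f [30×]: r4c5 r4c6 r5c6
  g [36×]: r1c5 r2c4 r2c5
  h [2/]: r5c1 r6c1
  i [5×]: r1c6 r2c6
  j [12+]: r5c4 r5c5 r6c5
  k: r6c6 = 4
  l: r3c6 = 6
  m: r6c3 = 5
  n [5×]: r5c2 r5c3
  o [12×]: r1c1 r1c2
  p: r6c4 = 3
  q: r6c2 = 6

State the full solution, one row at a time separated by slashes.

L is a freebie, which forces r3c6 = 6.
Q is a freebie, which forces r6c2 = 6.
Cage m is given, which forces r6c3 = 5.
Cage p is given, leaving r6c4 = 3.
K is a freebie, leaving r6c6 = 4.
Cage n's pair has product 5, so r5c2 = 5.
Column 3 now contains 5, so r5c3 = 1.
Cage a has product 120, which forces r2c1 = 5.
5 is placed in column 2, which forces r2c2 = 4.
The 3 cells of cage a must have product 120, leaving r2c3 = 6.
Row 2 now contains 6, which forces r2c4 = 2.
Row 2 already has 5, which forces r2c6 = 1.
Cage j has sum 12, which forces r6c5 = 2.
Cage g needs product 36, leaving r1c5 = 6.
Column 6 already has 1; hence r1c6 = 5.
Row 2 now contains 1, so r2c5 = 3.
3 is placed in column 5, leaving r4c5 = 5.
Cage h needs two cells with quotient 2, so r5c1 = 2.
6 is placed in column 5, leaving r5c5 = 4.
Row 5 now contains 2; hence r5c6 = 3.
Row 6 now contains 2, leaving r6c1 = 1.
Row 1 already has 6; hence r1c1 = 4.
Cage o's pair has product 12, leaving r1c2 = 3.
Cage c's pair has quotient 2; hence r1c3 = 2.
4 is placed in row 1; hence r1c4 = 1.
Column 1 now contains 1, leaving r3c1 = 3.
Cage e needs product 40, leaving r3c2 = 2.
Cage e needs product 40, which forces r3c3 = 4.
Cage e needs product 40, so r3c4 = 5.
Column 5 now contains 4, leaving r3c5 = 1.
Column 1 already has 4, so r4c1 = 6.
Column 2 now contains 3, so r4c2 = 1.
Cage b's pair has sum 7, so r4c3 = 3.
5 is placed in row 4, leaving r4c4 = 4.
Column 6 already has 3, leaving r4c6 = 2.
Row 5 now contains 4, leaving r5c4 = 6.

4 3 2 1 6 5 / 5 4 6 2 3 1 / 3 2 4 5 1 6 / 6 1 3 4 5 2 / 2 5 1 6 4 3 / 1 6 5 3 2 4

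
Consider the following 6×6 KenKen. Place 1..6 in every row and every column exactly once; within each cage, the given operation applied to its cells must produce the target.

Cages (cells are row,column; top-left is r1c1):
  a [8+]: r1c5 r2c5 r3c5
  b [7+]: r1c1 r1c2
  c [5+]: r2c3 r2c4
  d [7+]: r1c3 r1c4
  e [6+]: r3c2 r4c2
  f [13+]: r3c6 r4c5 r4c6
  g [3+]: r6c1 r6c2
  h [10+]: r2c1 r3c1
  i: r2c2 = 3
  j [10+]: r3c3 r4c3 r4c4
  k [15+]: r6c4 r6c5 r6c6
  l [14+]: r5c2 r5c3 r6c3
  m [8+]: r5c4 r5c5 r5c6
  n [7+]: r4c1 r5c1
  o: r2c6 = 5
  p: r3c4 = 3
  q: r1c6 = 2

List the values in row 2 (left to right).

Q is a freebie, so r1c6 = 2.
I is a freebie, so r2c2 = 3.
Cage o is a single given cell, which forces r2c6 = 5.
P is a freebie, which forces r3c4 = 3.
In row 1, 5 can only go at r1c5, so r1c5 = 5.
Cage k needs sum 15, so r6c4 = 5.
The only place for 2 in row 2 is r2c5.
Column 5 already has 2, so r3c5 = 1.
Row 2 needs a 6, and only r2c1 is open for it.
Column 1 already has 6, leaving r3c1 = 4.
4 is placed in row 3, which forces r3c6 = 6.
6 is placed in column 6, leaving r6c6 = 4.
Row 6 now contains 4, so r6c5 = 6.
Column 5 already has 6, leaving r4c5 = 4.
The 3 cells of cage f must have sum 13; hence r4c6 = 3.
4 is placed in column 5; hence r5c5 = 3.
3 is placed in column 6; hence r5c6 = 1.
6 is placed in row 6, so r6c3 = 3.
Cage e's pair has sum 6, so r3c2 = 5.
Cage j needs sum 10, so r3c3 = 2.
Row 4 now contains 4; hence r4c2 = 1.
Cage j needs sum 10; hence r4c3 = 6.
Cage j needs sum 10, leaving r4c4 = 2.
5 is placed in column 2, which forces r5c2 = 6.
Column 3 already has 6, leaving r5c3 = 5.
Row 5 now contains 1, so r5c4 = 4.
Column 2 already has 1, leaving r6c2 = 2.
The two cells of cage b must have sum 7, leaving r1c1 = 3.
6 is placed in column 2, leaving r1c2 = 4.
Column 3 already has 6, so r1c3 = 1.
Cage d's pair has sum 7, which forces r1c4 = 6.
Cage c needs two cells with sum 5; hence r2c3 = 4.
4 is placed in column 4, leaving r2c4 = 1.
2 is placed in row 4, which forces r4c1 = 5.
5 is placed in row 5, leaving r5c1 = 2.
Row 6 now contains 2, so r6c1 = 1.
The full grid is 3 4 1 6 5 2 / 6 3 4 1 2 5 / 4 5 2 3 1 6 / 5 1 6 2 4 3 / 2 6 5 4 3 1 / 1 2 3 5 6 4.

6 3 4 1 2 5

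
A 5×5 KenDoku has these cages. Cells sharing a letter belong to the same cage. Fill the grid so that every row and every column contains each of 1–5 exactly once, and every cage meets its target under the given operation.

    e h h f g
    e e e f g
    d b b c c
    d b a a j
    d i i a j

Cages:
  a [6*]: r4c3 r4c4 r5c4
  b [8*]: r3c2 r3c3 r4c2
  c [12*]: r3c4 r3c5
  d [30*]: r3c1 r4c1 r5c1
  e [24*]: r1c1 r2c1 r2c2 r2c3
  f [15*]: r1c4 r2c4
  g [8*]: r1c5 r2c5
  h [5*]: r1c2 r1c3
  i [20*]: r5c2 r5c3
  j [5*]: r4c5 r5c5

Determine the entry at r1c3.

Row 2 needs a 5, and only r2c4 is open for it.
5 is placed in column 4, so r1c4 = 3.
Column 4 now contains 3, so r3c4 = 4.
Row 3 now contains 4; hence r3c5 = 3.
The 3 cells of cage b must have product 8, which forces r4c2 = 4.
Cage a has product 6, so r4c3 = 3.
Column 2 already has 4, which forces r5c2 = 5.
Row 5 now contains 5, leaving r5c3 = 4.
Row 5 now contains 5, so r5c5 = 1.
Column 2 already has 5; hence r1c2 = 1.
Cage h needs two cells with product 5, leaving r1c3 = 5.
Column 2 now contains 1, so r3c2 = 2.
Row 3 already has 2, which forces r3c3 = 1.
Cage a has product 6, leaving r4c4 = 1.
Column 5 now contains 1, so r4c5 = 5.
The 3 cells of cage d must have product 30, leaving r5c1 = 3.
1 is placed in row 5; hence r5c4 = 2.
The 4 cells of cage e must have product 24, leaving r1c1 = 4.
Row 1 now contains 4; hence r1c5 = 2.
The 4 cells of cage e must have product 24, which forces r2c1 = 1.
2 is placed in column 2, so r2c2 = 3.
1 is placed in column 3, so r2c3 = 2.
Column 5 already has 2, so r2c5 = 4.
Row 3 already has 2, so r3c1 = 5.
5 is placed in row 4, so r4c1 = 2.
The full grid is 4 1 5 3 2 / 1 3 2 5 4 / 5 2 1 4 3 / 2 4 3 1 5 / 3 5 4 2 1.

5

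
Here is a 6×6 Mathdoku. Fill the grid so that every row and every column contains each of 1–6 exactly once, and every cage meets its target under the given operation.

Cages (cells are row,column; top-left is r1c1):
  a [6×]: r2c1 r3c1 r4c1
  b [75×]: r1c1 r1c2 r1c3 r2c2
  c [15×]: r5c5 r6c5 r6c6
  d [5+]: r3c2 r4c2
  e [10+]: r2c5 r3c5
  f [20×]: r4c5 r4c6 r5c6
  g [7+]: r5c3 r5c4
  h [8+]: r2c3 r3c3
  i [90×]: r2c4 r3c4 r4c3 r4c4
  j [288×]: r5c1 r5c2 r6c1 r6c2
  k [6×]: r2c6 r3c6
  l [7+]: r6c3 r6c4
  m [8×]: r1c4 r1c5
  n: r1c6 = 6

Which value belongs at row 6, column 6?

Cage n is a single given cell, which forces r1c6 = 6.
Cage b needs product 75, so r2c2 = 5.
Row 2 needs a 4, and only r2c5 is open for it.
Cage m's pair has product 8, leaving r1c4 = 4.
4 is placed in column 5, so r1c5 = 2.
4 is placed in column 5, leaving r3c5 = 6.
In row 3, 4 can only go at r3c2, so r3c2 = 4.
Cage d needs two cells with sum 5, leaving r4c2 = 1.
Row 4 now contains 1; hence r4c5 = 5.
Row 4 now contains 5, so r4c6 = 4.
Column 2 now contains 1, which forces r1c2 = 3.
Cage i has product 90, which forces r3c4 = 5.
The 3 cells of cage f must have product 20, leaving r5c6 = 1.
The 3 cells of cage c must have product 15; hence r6c6 = 5.
Cage h needs two cells with sum 8, which forces r2c3 = 6.
Row 3 already has 5, which forces r3c3 = 2.
2 is placed in row 3, so r3c6 = 3.
6 is placed in column 3; hence r4c3 = 3.
1 is placed in row 5, so r5c5 = 3.
Cage c needs product 15; hence r6c5 = 1.
Cage a needs product 6, leaving r2c1 = 3.
3 is placed in row 2, so r2c4 = 1.
3 is placed in column 6, which forces r2c6 = 2.
Row 3 already has 3, so r3c1 = 1.
Row 4 now contains 3; hence r4c1 = 2.
Row 4 now contains 2, so r4c4 = 6.
Cage g's pair has sum 7, leaving r5c3 = 5.
3 is placed in row 5, which forces r5c4 = 2.
1 is placed in row 6, leaving r6c3 = 4.
Cage l's pair has sum 7, leaving r6c4 = 3.
Column 1 now contains 1, leaving r1c1 = 5.
Column 3 now contains 5, so r1c3 = 1.
Cage j has product 288, which forces r5c1 = 4.
Row 5 already has 2, which forces r5c2 = 6.
Row 6 already has 4, so r6c1 = 6.
Cage j needs product 288; hence r6c2 = 2.
Completed grid: 5 3 1 4 2 6 / 3 5 6 1 4 2 / 1 4 2 5 6 3 / 2 1 3 6 5 4 / 4 6 5 2 3 1 / 6 2 4 3 1 5.

5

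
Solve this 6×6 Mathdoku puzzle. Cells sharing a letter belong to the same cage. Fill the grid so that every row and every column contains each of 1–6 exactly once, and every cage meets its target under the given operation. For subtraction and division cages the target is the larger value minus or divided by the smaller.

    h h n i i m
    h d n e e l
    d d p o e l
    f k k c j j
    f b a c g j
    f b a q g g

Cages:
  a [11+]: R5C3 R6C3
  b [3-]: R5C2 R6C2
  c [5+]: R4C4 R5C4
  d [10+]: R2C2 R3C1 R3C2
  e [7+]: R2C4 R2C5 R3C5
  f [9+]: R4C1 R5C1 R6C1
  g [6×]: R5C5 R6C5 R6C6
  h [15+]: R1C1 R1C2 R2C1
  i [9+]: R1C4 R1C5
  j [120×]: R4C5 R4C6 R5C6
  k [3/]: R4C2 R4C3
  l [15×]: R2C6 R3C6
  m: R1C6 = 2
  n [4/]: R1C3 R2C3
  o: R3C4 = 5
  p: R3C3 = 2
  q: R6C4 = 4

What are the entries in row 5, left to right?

2 5 6 3 1 4

Cage m is a single given cell; hence R1C6 = 2.
Cage p is a single given cell, leaving R3C3 = 2.
Cage o is a single given cell, so R3C4 = 5.
5 is placed in row 3, so R3C6 = 3.
Q is a freebie, which forces R6C4 = 4.
3 is placed in column 6, which forces R6C6 = 1.
3 is placed in column 6, leaving R2C6 = 5.
5 is placed in row 2; hence R2C2 = 3.
Cage j has product 120; hence R4C5 = 5.
Row 1 needs a 1, and only R1C3 is open for it.
Column 3 now contains 1; hence R2C3 = 4.
4 is placed in row 2; hence R2C1 = 6.
Column 1 already has 6, which forces R3C1 = 1.
Row 3 already has 1, which forces R3C2 = 6.
Cage e needs sum 7, leaving R3C5 = 4.
In row 4, 1 can only go at R4C2, so R4C2 = 1.
Cage k needs two cells with quotient 3; hence R4C3 = 3.
Row 4 already has 3, so R4C4 = 2.
2 is placed in column 4, so R5C4 = 3.
Column 4 now contains 3, so R1C4 = 6.
Cage i needs two cells with sum 9, leaving R1C5 = 3.
2 is placed in column 4, so R2C4 = 1.
The 3 cells of cage e must have sum 7, so R2C5 = 2.
Row 4 now contains 2, leaving R4C1 = 4.
Row 4 now contains 4, leaving R4C6 = 6.
Cage f has sum 9, so R5C1 = 2.
2 is placed in row 5, so R5C2 = 5.
Row 5 now contains 5, so R5C3 = 6.
2 is placed in column 5; hence R5C5 = 1.
Column 6 already has 6, which forces R5C6 = 4.
Cage f has sum 9, so R6C1 = 3.
Column 2 now contains 5, so R6C2 = 2.
Column 3 already has 6; hence R6C3 = 5.
Column 5 already has 3, leaving R6C5 = 6.
Column 1 already has 4, so R1C1 = 5.
Column 2 now contains 5, so R1C2 = 4.
Completed grid: 5 4 1 6 3 2 / 6 3 4 1 2 5 / 1 6 2 5 4 3 / 4 1 3 2 5 6 / 2 5 6 3 1 4 / 3 2 5 4 6 1.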